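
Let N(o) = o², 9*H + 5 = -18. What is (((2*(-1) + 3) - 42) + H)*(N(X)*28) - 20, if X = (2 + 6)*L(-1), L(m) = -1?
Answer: -702644/9 ≈ -78072.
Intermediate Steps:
H = -23/9 (H = -5/9 + (⅑)*(-18) = -5/9 - 2 = -23/9 ≈ -2.5556)
X = -8 (X = (2 + 6)*(-1) = 8*(-1) = -8)
(((2*(-1) + 3) - 42) + H)*(N(X)*28) - 20 = (((2*(-1) + 3) - 42) - 23/9)*((-8)²*28) - 20 = (((-2 + 3) - 42) - 23/9)*(64*28) - 20 = ((1 - 42) - 23/9)*1792 - 20 = (-41 - 23/9)*1792 - 20 = -392/9*1792 - 20 = -702464/9 - 20 = -702644/9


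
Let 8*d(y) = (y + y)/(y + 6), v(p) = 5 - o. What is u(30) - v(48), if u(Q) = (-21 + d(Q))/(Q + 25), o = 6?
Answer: 821/1320 ≈ 0.62197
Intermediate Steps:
v(p) = -1 (v(p) = 5 - 1*6 = 5 - 6 = -1)
d(y) = y/(4*(6 + y)) (d(y) = ((y + y)/(y + 6))/8 = ((2*y)/(6 + y))/8 = (2*y/(6 + y))/8 = y/(4*(6 + y)))
u(Q) = (-21 + Q/(4*(6 + Q)))/(25 + Q) (u(Q) = (-21 + Q/(4*(6 + Q)))/(Q + 25) = (-21 + Q/(4*(6 + Q)))/(25 + Q))
u(30) - v(48) = (-504 - 83*30)/(4*(6 + 30)*(25 + 30)) - 1*(-1) = (1/4)*(-504 - 2490)/(36*55) + 1 = (1/4)*(1/36)*(1/55)*(-2994) + 1 = -499/1320 + 1 = 821/1320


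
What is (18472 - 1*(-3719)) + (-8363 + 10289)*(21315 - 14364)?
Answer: 13409817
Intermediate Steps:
(18472 - 1*(-3719)) + (-8363 + 10289)*(21315 - 14364) = (18472 + 3719) + 1926*6951 = 22191 + 13387626 = 13409817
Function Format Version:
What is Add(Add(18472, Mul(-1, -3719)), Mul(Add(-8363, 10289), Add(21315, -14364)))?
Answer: 13409817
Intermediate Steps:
Add(Add(18472, Mul(-1, -3719)), Mul(Add(-8363, 10289), Add(21315, -14364))) = Add(Add(18472, 3719), Mul(1926, 6951)) = Add(22191, 13387626) = 13409817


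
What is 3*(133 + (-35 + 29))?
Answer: 381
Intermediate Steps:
3*(133 + (-35 + 29)) = 3*(133 - 6) = 3*127 = 381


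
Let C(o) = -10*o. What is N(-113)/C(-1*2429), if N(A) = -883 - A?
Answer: -11/347 ≈ -0.031700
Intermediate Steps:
N(-113)/C(-1*2429) = (-883 - 1*(-113))/((-(-10)*2429)) = (-883 + 113)/((-10*(-2429))) = -770/24290 = -770*1/24290 = -11/347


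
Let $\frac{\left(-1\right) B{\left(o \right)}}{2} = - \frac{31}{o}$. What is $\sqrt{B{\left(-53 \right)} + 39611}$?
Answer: $\frac{\sqrt{111264013}}{53} \approx 199.02$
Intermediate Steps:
$B{\left(o \right)} = \frac{62}{o}$ ($B{\left(o \right)} = - 2 \left(- \frac{31}{o}\right) = \frac{62}{o}$)
$\sqrt{B{\left(-53 \right)} + 39611} = \sqrt{\frac{62}{-53} + 39611} = \sqrt{62 \left(- \frac{1}{53}\right) + 39611} = \sqrt{- \frac{62}{53} + 39611} = \sqrt{\frac{2099321}{53}} = \frac{\sqrt{111264013}}{53}$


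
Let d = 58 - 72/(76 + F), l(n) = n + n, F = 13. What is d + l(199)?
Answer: 40512/89 ≈ 455.19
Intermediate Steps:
l(n) = 2*n
d = 5090/89 (d = 58 - 72/(76 + 13) = 58 - 72/89 = 5090/89 ≈ 57.191)
d + l(199) = 5090/89 + 2*199 = 5090/89 + 398 = 40512/89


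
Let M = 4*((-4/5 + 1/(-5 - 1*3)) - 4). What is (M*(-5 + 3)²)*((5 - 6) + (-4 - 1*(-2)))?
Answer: 1182/5 ≈ 236.40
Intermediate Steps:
M = -197/10 (M = 4*((-4*⅕ + 1/(-5 - 3)) - 4) = 4*((-⅘ + 1/(-8)) - 4) = 4*((-⅘ + 1*(-⅛)) - 4) = 4*((-⅘ - ⅛) - 4) = 4*(-37/40 - 4) = 4*(-197/40) = -197/10 ≈ -19.700)
(M*(-5 + 3)²)*((5 - 6) + (-4 - 1*(-2))) = (-197*(-5 + 3)²/10)*((5 - 6) + (-4 - 1*(-2))) = (-197/10*(-2)²)*(-1 + (-4 + 2)) = (-197/10*4)*(-1 - 2) = -394/5*(-3) = 1182/5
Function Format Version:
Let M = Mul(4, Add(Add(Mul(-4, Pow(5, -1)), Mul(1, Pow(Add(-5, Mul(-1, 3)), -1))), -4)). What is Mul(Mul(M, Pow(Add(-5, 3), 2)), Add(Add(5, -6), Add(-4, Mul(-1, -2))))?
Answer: Rational(1182, 5) ≈ 236.40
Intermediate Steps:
M = Rational(-197, 10) (M = Mul(4, Add(Add(Mul(-4, Rational(1, 5)), Mul(1, Pow(Add(-5, -3), -1))), -4)) = Mul(4, Add(Add(Rational(-4, 5), Mul(1, Pow(-8, -1))), -4)) = Mul(4, Add(Add(Rational(-4, 5), Mul(1, Rational(-1, 8))), -4)) = Mul(4, Add(Add(Rational(-4, 5), Rational(-1, 8)), -4)) = Mul(4, Add(Rational(-37, 40), -4)) = Mul(4, Rational(-197, 40)) = Rational(-197, 10) ≈ -19.700)
Mul(Mul(M, Pow(Add(-5, 3), 2)), Add(Add(5, -6), Add(-4, Mul(-1, -2)))) = Mul(Mul(Rational(-197, 10), Pow(Add(-5, 3), 2)), Add(Add(5, -6), Add(-4, Mul(-1, -2)))) = Mul(Mul(Rational(-197, 10), Pow(-2, 2)), Add(-1, Add(-4, 2))) = Mul(Mul(Rational(-197, 10), 4), Add(-1, -2)) = Mul(Rational(-394, 5), -3) = Rational(1182, 5)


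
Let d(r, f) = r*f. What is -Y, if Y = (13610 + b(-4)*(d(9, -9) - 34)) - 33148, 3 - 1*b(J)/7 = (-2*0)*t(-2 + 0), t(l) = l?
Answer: 21953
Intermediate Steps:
d(r, f) = f*r
b(J) = 21 (b(J) = 21 - 7*(-2*0)*(-2 + 0) = 21 - 0*(-2) = 21 - 7*0 = 21 + 0 = 21)
Y = -21953 (Y = (13610 + 21*(-9*9 - 34)) - 33148 = (13610 + 21*(-81 - 34)) - 33148 = (13610 + 21*(-115)) - 33148 = (13610 - 2415) - 33148 = 11195 - 33148 = -21953)
-Y = -1*(-21953) = 21953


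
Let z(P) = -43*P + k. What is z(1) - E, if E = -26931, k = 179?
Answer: 27067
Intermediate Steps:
z(P) = 179 - 43*P (z(P) = -43*P + 179 = 179 - 43*P)
z(1) - E = (179 - 43*1) - 1*(-26931) = (179 - 43) + 26931 = 136 + 26931 = 27067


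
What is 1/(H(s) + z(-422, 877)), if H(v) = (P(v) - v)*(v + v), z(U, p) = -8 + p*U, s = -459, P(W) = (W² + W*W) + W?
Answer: -1/387180418 ≈ -2.5828e-9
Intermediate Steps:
P(W) = W + 2*W² (P(W) = (W² + W²) + W = 2*W² + W = W + 2*W²)
z(U, p) = -8 + U*p
H(v) = 2*v*(-v + v*(1 + 2*v)) (H(v) = (v*(1 + 2*v) - v)*(v + v) = (-v + v*(1 + 2*v))*(2*v) = 2*v*(-v + v*(1 + 2*v)))
1/(H(s) + z(-422, 877)) = 1/(4*(-459)³ + (-8 - 422*877)) = 1/(4*(-96702579) + (-8 - 370094)) = 1/(-386810316 - 370102) = 1/(-387180418) = -1/387180418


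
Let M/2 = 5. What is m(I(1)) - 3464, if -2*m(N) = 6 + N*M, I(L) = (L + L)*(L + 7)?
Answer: -3547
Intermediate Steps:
M = 10 (M = 2*5 = 10)
I(L) = 2*L*(7 + L) (I(L) = (2*L)*(7 + L) = 2*L*(7 + L))
m(N) = -3 - 5*N (m(N) = -(6 + N*10)/2 = -(6 + 10*N)/2 = -3 - 5*N)
m(I(1)) - 3464 = (-3 - 10*(7 + 1)) - 3464 = (-3 - 10*8) - 3464 = (-3 - 5*16) - 3464 = (-3 - 80) - 3464 = -83 - 3464 = -3547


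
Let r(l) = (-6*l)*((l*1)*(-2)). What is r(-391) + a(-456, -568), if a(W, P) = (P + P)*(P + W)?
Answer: 2997836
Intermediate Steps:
r(l) = 12*l² (r(l) = (-6*l)*(l*(-2)) = (-6*l)*(-2*l) = 12*l²)
a(W, P) = 2*P*(P + W) (a(W, P) = (2*P)*(P + W) = 2*P*(P + W))
r(-391) + a(-456, -568) = 12*(-391)² + 2*(-568)*(-568 - 456) = 12*152881 + 2*(-568)*(-1024) = 1834572 + 1163264 = 2997836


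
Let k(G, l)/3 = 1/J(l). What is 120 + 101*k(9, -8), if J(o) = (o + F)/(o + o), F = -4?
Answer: 524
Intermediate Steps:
J(o) = (-4 + o)/(2*o) (J(o) = (o - 4)/(o + o) = (-4 + o)/((2*o)) = (-4 + o)*(1/(2*o)) = (-4 + o)/(2*o))
k(G, l) = 6*l/(-4 + l) (k(G, l) = 3/(((-4 + l)/(2*l))) = 3*(2*l/(-4 + l)) = 6*l/(-4 + l))
120 + 101*k(9, -8) = 120 + 101*(6*(-8)/(-4 - 8)) = 120 + 101*(6*(-8)/(-12)) = 120 + 101*(6*(-8)*(-1/12)) = 120 + 101*4 = 120 + 404 = 524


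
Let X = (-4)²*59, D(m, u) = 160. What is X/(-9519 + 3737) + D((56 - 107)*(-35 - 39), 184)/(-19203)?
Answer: -161464/940947 ≈ -0.17160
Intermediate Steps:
X = 944 (X = 16*59 = 944)
X/(-9519 + 3737) + D((56 - 107)*(-35 - 39), 184)/(-19203) = 944/(-9519 + 3737) + 160/(-19203) = 944/(-5782) + 160*(-1/19203) = 944*(-1/5782) - 160/19203 = -8/49 - 160/19203 = -161464/940947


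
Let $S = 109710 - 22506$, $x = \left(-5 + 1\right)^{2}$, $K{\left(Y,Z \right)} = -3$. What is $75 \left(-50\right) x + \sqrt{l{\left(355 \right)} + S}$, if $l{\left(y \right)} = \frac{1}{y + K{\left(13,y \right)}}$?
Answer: $-60000 + \frac{\sqrt{675307798}}{88} \approx -59705.0$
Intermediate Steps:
$x = 16$ ($x = \left(-4\right)^{2} = 16$)
$S = 87204$
$l{\left(y \right)} = \frac{1}{-3 + y}$ ($l{\left(y \right)} = \frac{1}{y - 3} = \frac{1}{-3 + y}$)
$75 \left(-50\right) x + \sqrt{l{\left(355 \right)} + S} = 75 \left(-50\right) 16 + \sqrt{\frac{1}{-3 + 355} + 87204} = \left(-3750\right) 16 + \sqrt{\frac{1}{352} + 87204} = -60000 + \sqrt{\frac{1}{352} + 87204} = -60000 + \sqrt{\frac{30695809}{352}} = -60000 + \frac{\sqrt{675307798}}{88}$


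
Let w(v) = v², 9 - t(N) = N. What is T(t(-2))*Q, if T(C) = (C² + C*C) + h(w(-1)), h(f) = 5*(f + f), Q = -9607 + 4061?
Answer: -1397592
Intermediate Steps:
t(N) = 9 - N
Q = -5546
h(f) = 10*f (h(f) = 5*(2*f) = 10*f)
T(C) = 10 + 2*C² (T(C) = (C² + C*C) + 10*(-1)² = (C² + C²) + 10*1 = 2*C² + 10 = 10 + 2*C²)
T(t(-2))*Q = (10 + 2*(9 - 1*(-2))²)*(-5546) = (10 + 2*(9 + 2)²)*(-5546) = (10 + 2*11²)*(-5546) = (10 + 2*121)*(-5546) = (10 + 242)*(-5546) = 252*(-5546) = -1397592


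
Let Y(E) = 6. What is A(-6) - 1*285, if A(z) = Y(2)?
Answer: -279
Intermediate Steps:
A(z) = 6
A(-6) - 1*285 = 6 - 1*285 = 6 - 285 = -279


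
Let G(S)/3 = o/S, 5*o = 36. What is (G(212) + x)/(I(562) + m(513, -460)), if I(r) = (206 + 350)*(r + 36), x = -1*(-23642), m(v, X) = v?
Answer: 6265157/88245265 ≈ 0.070997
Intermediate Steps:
o = 36/5 (o = (⅕)*36 = 36/5 ≈ 7.2000)
G(S) = 108/(5*S) (G(S) = 3*(36/(5*S)) = 108/(5*S))
x = 23642
I(r) = 20016 + 556*r (I(r) = 556*(36 + r) = 20016 + 556*r)
(G(212) + x)/(I(562) + m(513, -460)) = ((108/5)/212 + 23642)/((20016 + 556*562) + 513) = ((108/5)*(1/212) + 23642)/((20016 + 312472) + 513) = (27/265 + 23642)/(332488 + 513) = (6265157/265)/333001 = (6265157/265)*(1/333001) = 6265157/88245265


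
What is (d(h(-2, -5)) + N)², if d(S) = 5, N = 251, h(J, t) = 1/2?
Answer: 65536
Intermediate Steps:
h(J, t) = ½
(d(h(-2, -5)) + N)² = (5 + 251)² = 256² = 65536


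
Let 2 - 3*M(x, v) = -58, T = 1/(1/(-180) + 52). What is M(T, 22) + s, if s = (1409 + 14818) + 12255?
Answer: 28502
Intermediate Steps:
T = 180/9359 (T = 1/(-1/180 + 52) = 1/(9359/180) = 180/9359 ≈ 0.019233)
M(x, v) = 20 (M(x, v) = ⅔ - ⅓*(-58) = ⅔ + 58/3 = 20)
s = 28482 (s = 16227 + 12255 = 28482)
M(T, 22) + s = 20 + 28482 = 28502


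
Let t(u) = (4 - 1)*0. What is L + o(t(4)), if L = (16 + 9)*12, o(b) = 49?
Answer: 349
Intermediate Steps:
t(u) = 0 (t(u) = 3*0 = 0)
L = 300 (L = 25*12 = 300)
L + o(t(4)) = 300 + 49 = 349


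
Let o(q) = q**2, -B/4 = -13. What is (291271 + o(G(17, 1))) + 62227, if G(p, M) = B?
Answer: 356202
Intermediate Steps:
B = 52 (B = -4*(-13) = 52)
G(p, M) = 52
(291271 + o(G(17, 1))) + 62227 = (291271 + 52**2) + 62227 = (291271 + 2704) + 62227 = 293975 + 62227 = 356202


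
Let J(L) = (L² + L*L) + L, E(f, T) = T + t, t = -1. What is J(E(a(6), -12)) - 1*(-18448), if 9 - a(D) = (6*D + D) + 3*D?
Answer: 18773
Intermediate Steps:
a(D) = 9 - 10*D (a(D) = 9 - ((6*D + D) + 3*D) = 9 - (7*D + 3*D) = 9 - 10*D)
E(f, T) = -1 + T (E(f, T) = T - 1 = -1 + T)
J(L) = L + 2*L² (J(L) = (L² + L²) + L = 2*L² + L = L + 2*L²)
J(E(a(6), -12)) - 1*(-18448) = (-1 - 12)*(1 + 2*(-1 - 12)) - 1*(-18448) = -13*(1 + 2*(-13)) + 18448 = -13*(1 - 26) + 18448 = -13*(-25) + 18448 = 325 + 18448 = 18773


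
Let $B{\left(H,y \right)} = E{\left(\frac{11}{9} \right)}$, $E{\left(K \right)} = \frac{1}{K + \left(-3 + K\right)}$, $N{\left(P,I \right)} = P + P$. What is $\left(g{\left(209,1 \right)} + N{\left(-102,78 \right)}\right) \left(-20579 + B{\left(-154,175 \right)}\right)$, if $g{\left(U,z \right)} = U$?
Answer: $-102904$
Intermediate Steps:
$N{\left(P,I \right)} = 2 P$
$E{\left(K \right)} = \frac{1}{-3 + 2 K}$
$B{\left(H,y \right)} = - \frac{9}{5}$ ($B{\left(H,y \right)} = \frac{1}{-3 + 2 \cdot \frac{11}{9}} = \frac{1}{-3 + \frac{22}{9}} = \frac{1}{- \frac{5}{9}} = - \frac{9}{5}$)
$\left(g{\left(209,1 \right)} + N{\left(-102,78 \right)}\right) \left(-20579 + B{\left(-154,175 \right)}\right) = \left(209 + 2 \left(-102\right)\right) \left(-20579 - \frac{9}{5}\right) = \left(209 - 204\right) \left(- \frac{102904}{5}\right) = 5 \left(- \frac{102904}{5}\right) = -102904$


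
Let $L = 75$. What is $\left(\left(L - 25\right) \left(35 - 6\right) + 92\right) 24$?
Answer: $37008$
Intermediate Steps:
$\left(\left(L - 25\right) \left(35 - 6\right) + 92\right) 24 = \left(\left(75 - 25\right) \left(35 - 6\right) + 92\right) 24 = \left(50 \cdot 29 + 92\right) 24 = \left(1450 + 92\right) 24 = 1542 \cdot 24 = 37008$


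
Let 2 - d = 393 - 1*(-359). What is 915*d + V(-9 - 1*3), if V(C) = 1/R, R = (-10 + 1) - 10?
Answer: -13038751/19 ≈ -6.8625e+5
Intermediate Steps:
R = -19 (R = -9 - 10 = -19)
d = -750 (d = 2 - (393 - 1*(-359)) = 2 - (393 + 359) = 2 - 1*752 = 2 - 752 = -750)
V(C) = -1/19 (V(C) = 1/(-19) = -1/19)
915*d + V(-9 - 1*3) = 915*(-750) - 1/19 = -686250 - 1/19 = -13038751/19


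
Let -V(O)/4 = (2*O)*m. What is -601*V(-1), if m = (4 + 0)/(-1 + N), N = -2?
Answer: 19232/3 ≈ 6410.7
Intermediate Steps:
m = -4/3 (m = (4 + 0)/(-1 - 2) = 4/(-3) = 4*(-1/3) = -4/3 ≈ -1.3333)
V(O) = 32*O/3 (V(O) = -4*2*O*(-4)/3 = -(-32)*O/3 = 32*O/3)
-601*V(-1) = -19232*(-1)/3 = -601*(-32/3) = 19232/3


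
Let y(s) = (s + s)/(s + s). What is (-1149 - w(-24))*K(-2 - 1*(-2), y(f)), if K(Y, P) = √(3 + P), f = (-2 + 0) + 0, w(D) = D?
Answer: -2250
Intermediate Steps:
f = -2 (f = -2 + 0 = -2)
y(s) = 1 (y(s) = (2*s)/((2*s)) = (2*s)*(1/(2*s)) = 1)
(-1149 - w(-24))*K(-2 - 1*(-2), y(f)) = (-1149 - 1*(-24))*√(3 + 1) = (-1149 + 24)*√4 = -1125*2 = -2250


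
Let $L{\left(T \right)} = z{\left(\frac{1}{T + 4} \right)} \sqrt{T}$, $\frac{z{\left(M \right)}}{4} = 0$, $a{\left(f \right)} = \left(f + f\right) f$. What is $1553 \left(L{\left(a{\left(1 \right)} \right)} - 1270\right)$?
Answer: $-1972310$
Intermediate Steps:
$a{\left(f \right)} = 2 f^{2}$ ($a{\left(f \right)} = 2 f f = 2 f^{2}$)
$z{\left(M \right)} = 0$ ($z{\left(M \right)} = 4 \cdot 0 = 0$)
$L{\left(T \right)} = 0$ ($L{\left(T \right)} = 0 \sqrt{T} = 0$)
$1553 \left(L{\left(a{\left(1 \right)} \right)} - 1270\right) = 1553 \left(0 - 1270\right) = 1553 \left(-1270\right) = -1972310$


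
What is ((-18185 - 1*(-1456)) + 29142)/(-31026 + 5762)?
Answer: -12413/25264 ≈ -0.49133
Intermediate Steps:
((-18185 - 1*(-1456)) + 29142)/(-31026 + 5762) = ((-18185 + 1456) + 29142)/(-25264) = (-16729 + 29142)*(-1/25264) = 12413*(-1/25264) = -12413/25264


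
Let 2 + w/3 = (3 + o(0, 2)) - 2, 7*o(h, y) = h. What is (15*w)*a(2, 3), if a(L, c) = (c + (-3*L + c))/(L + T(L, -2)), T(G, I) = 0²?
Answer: 0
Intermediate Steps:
T(G, I) = 0
o(h, y) = h/7
a(L, c) = (-3*L + 2*c)/L (a(L, c) = (c + (-3*L + c))/(L + 0) = (c + (c - 3*L))/L = (-3*L + 2*c)/L)
w = -3 (w = -6 + 3*((3 + (⅐)*0) - 2) = -6 + 3*((3 + 0) - 2) = -6 + 3*(3 - 2) = -6 + 3*1 = -6 + 3 = -3)
(15*w)*a(2, 3) = (15*(-3))*(-3 + 2*3/2) = -45*(-3 + 2*3*(½)) = -45*(-3 + 3) = -45*0 = 0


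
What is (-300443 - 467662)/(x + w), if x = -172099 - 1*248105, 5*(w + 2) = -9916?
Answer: 3840525/2110946 ≈ 1.8193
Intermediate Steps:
w = -9926/5 (w = -2 + (⅕)*(-9916) = -2 - 9916/5 = -9926/5 ≈ -1985.2)
x = -420204 (x = -172099 - 248105 = -420204)
(-300443 - 467662)/(x + w) = (-300443 - 467662)/(-420204 - 9926/5) = -768105/(-2110946/5) = -768105*(-5/2110946) = 3840525/2110946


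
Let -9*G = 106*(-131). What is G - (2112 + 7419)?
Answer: -71893/9 ≈ -7988.1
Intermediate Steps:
G = 13886/9 (G = -106*(-131)/9 = -⅑*(-13886) = 13886/9 ≈ 1542.9)
G - (2112 + 7419) = 13886/9 - (2112 + 7419) = 13886/9 - 1*9531 = 13886/9 - 9531 = -71893/9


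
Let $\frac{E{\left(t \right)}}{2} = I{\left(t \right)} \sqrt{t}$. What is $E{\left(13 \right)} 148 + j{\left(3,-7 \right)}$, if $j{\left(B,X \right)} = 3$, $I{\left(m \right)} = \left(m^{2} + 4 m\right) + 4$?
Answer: $3 + 66600 \sqrt{13} \approx 2.4013 \cdot 10^{5}$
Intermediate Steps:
$I{\left(m \right)} = 4 + m^{2} + 4 m$
$E{\left(t \right)} = 2 \sqrt{t} \left(4 + t^{2} + 4 t\right)$ ($E{\left(t \right)} = 2 \left(4 + t^{2} + 4 t\right) \sqrt{t} = 2 \sqrt{t} \left(4 + t^{2} + 4 t\right)$)
$E{\left(13 \right)} 148 + j{\left(3,-7 \right)} = 2 \sqrt{13} \left(4 + 13^{2} + 4 \cdot 13\right) 148 + 3 = 2 \sqrt{13} \left(4 + 169 + 52\right) 148 + 3 = 2 \sqrt{13} \cdot 225 \cdot 148 + 3 = 450 \sqrt{13} \cdot 148 + 3 = 66600 \sqrt{13} + 3 = 3 + 66600 \sqrt{13}$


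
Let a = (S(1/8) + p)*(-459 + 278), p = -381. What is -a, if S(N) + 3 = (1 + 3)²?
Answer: -66608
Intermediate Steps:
S(N) = 13 (S(N) = -3 + (1 + 3)² = -3 + 4² = -3 + 16 = 13)
a = 66608 (a = (13 - 381)*(-459 + 278) = -368*(-181) = 66608)
-a = -1*66608 = -66608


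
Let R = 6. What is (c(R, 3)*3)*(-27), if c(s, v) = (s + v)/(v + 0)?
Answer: -243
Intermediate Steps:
c(s, v) = (s + v)/v
(c(R, 3)*3)*(-27) = (((6 + 3)/3)*3)*(-27) = (((⅓)*9)*3)*(-27) = (3*3)*(-27) = 9*(-27) = -243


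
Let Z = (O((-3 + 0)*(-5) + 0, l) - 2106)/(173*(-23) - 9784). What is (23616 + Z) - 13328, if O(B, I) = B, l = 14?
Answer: 141595835/13763 ≈ 10288.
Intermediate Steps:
Z = 2091/13763 (Z = (((-3 + 0)*(-5) + 0) - 2106)/(173*(-23) - 9784) = ((-3*(-5) + 0) - 2106)/(-3979 - 9784) = ((15 + 0) - 2106)/(-13763) = (15 - 2106)*(-1/13763) = -2091*(-1/13763) = 2091/13763 ≈ 0.15193)
(23616 + Z) - 13328 = (23616 + 2091/13763) - 13328 = 325029099/13763 - 13328 = 141595835/13763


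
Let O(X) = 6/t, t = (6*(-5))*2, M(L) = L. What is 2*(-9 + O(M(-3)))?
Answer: -91/5 ≈ -18.200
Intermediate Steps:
t = -60 (t = -30*2 = -60)
O(X) = -⅒ (O(X) = 6/(-60) = 6*(-1/60) = -⅒)
2*(-9 + O(M(-3))) = 2*(-9 - ⅒) = 2*(-91/10) = -91/5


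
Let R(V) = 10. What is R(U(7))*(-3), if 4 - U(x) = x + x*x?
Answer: -30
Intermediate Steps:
U(x) = 4 - x - x² (U(x) = 4 - (x + x*x) = 4 - (x + x²) = 4 + (-x - x²) = 4 - x - x²)
R(U(7))*(-3) = 10*(-3) = -30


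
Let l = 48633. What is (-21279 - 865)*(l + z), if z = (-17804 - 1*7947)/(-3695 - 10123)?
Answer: -7440788626240/6909 ≈ -1.0770e+9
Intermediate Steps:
z = 25751/13818 (z = (-17804 - 7947)/(-13818) = -25751*(-1/13818) = 25751/13818 ≈ 1.8636)
(-21279 - 865)*(l + z) = (-21279 - 865)*(48633 + 25751/13818) = -22144*672036545/13818 = -7440788626240/6909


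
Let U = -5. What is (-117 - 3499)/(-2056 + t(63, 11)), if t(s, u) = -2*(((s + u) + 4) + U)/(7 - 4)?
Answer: 5424/3157 ≈ 1.7181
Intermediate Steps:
t(s, u) = ⅔ - 2*s/3 - 2*u/3 (t(s, u) = -2*(((s + u) + 4) - 5)/(7 - 4) = -2*((4 + s + u) - 5)/3 = -2*(-1 + s + u)/3 = -2*(-⅓ + s/3 + u/3) = ⅔ - 2*s/3 - 2*u/3)
(-117 - 3499)/(-2056 + t(63, 11)) = (-117 - 3499)/(-2056 + (⅔ - ⅔*63 - ⅔*11)) = -3616/(-2056 + (⅔ - 42 - 22/3)) = -3616/(-2056 - 146/3) = -3616/(-6314/3) = -3616*(-3/6314) = 5424/3157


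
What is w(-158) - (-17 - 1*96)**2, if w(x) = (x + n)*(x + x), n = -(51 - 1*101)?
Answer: 21359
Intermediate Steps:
n = 50 (n = -(51 - 101) = -1*(-50) = 50)
w(x) = 2*x*(50 + x) (w(x) = (x + 50)*(x + x) = (50 + x)*(2*x) = 2*x*(50 + x))
w(-158) - (-17 - 1*96)**2 = 2*(-158)*(50 - 158) - (-17 - 1*96)**2 = 2*(-158)*(-108) - (-17 - 96)**2 = 34128 - 1*(-113)**2 = 34128 - 1*12769 = 34128 - 12769 = 21359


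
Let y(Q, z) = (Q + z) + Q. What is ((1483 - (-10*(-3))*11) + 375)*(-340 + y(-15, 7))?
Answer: -554664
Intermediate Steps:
y(Q, z) = z + 2*Q
((1483 - (-10*(-3))*11) + 375)*(-340 + y(-15, 7)) = ((1483 - (-10*(-3))*11) + 375)*(-340 + (7 + 2*(-15))) = ((1483 - 30*11) + 375)*(-340 + (7 - 30)) = ((1483 - 1*330) + 375)*(-340 - 23) = ((1483 - 330) + 375)*(-363) = (1153 + 375)*(-363) = 1528*(-363) = -554664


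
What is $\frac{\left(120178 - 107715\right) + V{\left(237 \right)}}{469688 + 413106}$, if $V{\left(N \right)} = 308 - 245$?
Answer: $\frac{6263}{441397} \approx 0.014189$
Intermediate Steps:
$V{\left(N \right)} = 63$
$\frac{\left(120178 - 107715\right) + V{\left(237 \right)}}{469688 + 413106} = \frac{\left(120178 - 107715\right) + 63}{469688 + 413106} = \frac{12463 + 63}{882794} = 12526 \cdot \frac{1}{882794} = \frac{6263}{441397}$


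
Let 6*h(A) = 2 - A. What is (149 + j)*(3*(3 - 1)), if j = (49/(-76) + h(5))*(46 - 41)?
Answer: 32667/38 ≈ 859.66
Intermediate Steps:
h(A) = ⅓ - A/6 (h(A) = (2 - A)/6 = ⅓ - A/6)
j = -435/76 (j = (49/(-76) + (⅓ - ⅙*5))*(46 - 41) = (49*(-1/76) + (⅓ - ⅚))*5 = (-49/76 - ½)*5 = -87/76*5 = -435/76 ≈ -5.7237)
(149 + j)*(3*(3 - 1)) = (149 - 435/76)*(3*(3 - 1)) = 10889*(3*2)/76 = (10889/76)*6 = 32667/38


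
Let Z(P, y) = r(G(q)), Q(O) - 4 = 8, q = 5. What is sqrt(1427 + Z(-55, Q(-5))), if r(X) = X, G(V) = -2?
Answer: 5*sqrt(57) ≈ 37.749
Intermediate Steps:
Q(O) = 12 (Q(O) = 4 + 8 = 12)
Z(P, y) = -2
sqrt(1427 + Z(-55, Q(-5))) = sqrt(1427 - 2) = sqrt(1425) = 5*sqrt(57)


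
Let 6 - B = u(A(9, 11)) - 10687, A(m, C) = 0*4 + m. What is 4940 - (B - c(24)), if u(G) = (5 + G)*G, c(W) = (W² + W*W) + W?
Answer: -4451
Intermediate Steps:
A(m, C) = m (A(m, C) = 0 + m = m)
c(W) = W + 2*W² (c(W) = (W² + W²) + W = 2*W² + W = W + 2*W²)
u(G) = G*(5 + G)
B = 10567 (B = 6 - (9*(5 + 9) - 10687) = 6 - (9*14 - 10687) = 6 - (126 - 10687) = 6 - 1*(-10561) = 6 + 10561 = 10567)
4940 - (B - c(24)) = 4940 - (10567 - 24*(1 + 2*24)) = 4940 - (10567 - 24*(1 + 48)) = 4940 - (10567 - 24*49) = 4940 - (10567 - 1*1176) = 4940 - (10567 - 1176) = 4940 - 1*9391 = 4940 - 9391 = -4451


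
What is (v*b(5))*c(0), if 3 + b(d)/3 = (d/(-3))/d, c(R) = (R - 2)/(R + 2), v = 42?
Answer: 420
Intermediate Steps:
c(R) = (-2 + R)/(2 + R)
b(d) = -10 (b(d) = -9 + 3*((d/(-3))/d) = -9 + 3*((d*(-1/3))/d) = -9 + 3*((-d/3)/d) = -9 + 3*(-1/3) = -9 - 1 = -10)
(v*b(5))*c(0) = (42*(-10))*((-2 + 0)/(2 + 0)) = -420*(-2)/2 = -210*(-2) = -420*(-1) = 420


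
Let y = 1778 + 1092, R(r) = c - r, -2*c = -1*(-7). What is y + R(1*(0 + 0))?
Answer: 5733/2 ≈ 2866.5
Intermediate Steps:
c = -7/2 (c = -(-1)*(-7)/2 = -½*7 = -7/2 ≈ -3.5000)
R(r) = -7/2 - r
y = 2870
y + R(1*(0 + 0)) = 2870 + (-7/2 - (0 + 0)) = 2870 + (-7/2 - 0) = 2870 + (-7/2 - 1*0) = 2870 + (-7/2 + 0) = 2870 - 7/2 = 5733/2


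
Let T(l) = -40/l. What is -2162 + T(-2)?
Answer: -2142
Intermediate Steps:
-2162 + T(-2) = -2162 - 40/(-2) = -2162 - 40*(-½) = -2162 + 20 = -2142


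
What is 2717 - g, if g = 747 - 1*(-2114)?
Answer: -144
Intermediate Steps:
g = 2861 (g = 747 + 2114 = 2861)
2717 - g = 2717 - 1*2861 = 2717 - 2861 = -144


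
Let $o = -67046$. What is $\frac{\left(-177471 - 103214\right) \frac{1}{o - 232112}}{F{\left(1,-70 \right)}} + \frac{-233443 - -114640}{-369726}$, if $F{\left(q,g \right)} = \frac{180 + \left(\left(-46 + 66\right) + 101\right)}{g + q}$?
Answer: $\frac{42109759651}{396339925037} \approx 0.10625$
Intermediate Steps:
$F{\left(q,g \right)} = \frac{301}{g + q}$ ($F{\left(q,g \right)} = \frac{180 + \left(20 + 101\right)}{g + q} = \frac{180 + 121}{g + q} = \frac{301}{g + q}$)
$\frac{\left(-177471 - 103214\right) \frac{1}{o - 232112}}{F{\left(1,-70 \right)}} + \frac{-233443 - -114640}{-369726} = \frac{\left(-177471 - 103214\right) \frac{1}{-67046 - 232112}}{301 \frac{1}{-70 + 1}} + \frac{-233443 - -114640}{-369726} = \frac{\left(-280685\right) \frac{1}{-299158}}{301 \frac{1}{-69}} + \left(-233443 + 114640\right) \left(- \frac{1}{369726}\right) = \frac{\left(-280685\right) \left(- \frac{1}{299158}\right)}{301 \left(- \frac{1}{69}\right)} - - \frac{39601}{123242} = \frac{280685}{299158 \left(- \frac{301}{69}\right)} + \frac{39601}{123242} = \frac{280685}{299158} \left(- \frac{69}{301}\right) + \frac{39601}{123242} = - \frac{19367265}{90046558} + \frac{39601}{123242} = \frac{42109759651}{396339925037}$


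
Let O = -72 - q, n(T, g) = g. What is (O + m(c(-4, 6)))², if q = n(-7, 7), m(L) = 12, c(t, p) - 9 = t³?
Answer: 4489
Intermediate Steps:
c(t, p) = 9 + t³
q = 7
O = -79 (O = -72 - 1*7 = -72 - 7 = -79)
(O + m(c(-4, 6)))² = (-79 + 12)² = (-67)² = 4489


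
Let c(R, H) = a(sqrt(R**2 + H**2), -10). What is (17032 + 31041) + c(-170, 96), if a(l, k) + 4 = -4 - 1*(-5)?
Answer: 48070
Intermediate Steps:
a(l, k) = -3 (a(l, k) = -4 + (-4 - 1*(-5)) = -4 + (-4 + 5) = -4 + 1 = -3)
c(R, H) = -3
(17032 + 31041) + c(-170, 96) = (17032 + 31041) - 3 = 48073 - 3 = 48070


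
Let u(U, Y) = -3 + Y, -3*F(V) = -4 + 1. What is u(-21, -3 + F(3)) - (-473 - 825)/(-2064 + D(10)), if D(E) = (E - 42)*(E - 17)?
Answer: -5249/920 ≈ -5.7054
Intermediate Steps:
D(E) = (-42 + E)*(-17 + E)
F(V) = 1 (F(V) = -(-4 + 1)/3 = -⅓*(-3) = 1)
u(-21, -3 + F(3)) - (-473 - 825)/(-2064 + D(10)) = (-3 + (-3 + 1)) - (-473 - 825)/(-2064 + (714 + 10² - 59*10)) = (-3 - 2) - (-1298)/(-2064 + (714 + 100 - 590)) = -5 - (-1298)/(-2064 + 224) = -5 - (-1298)/(-1840) = -5 - (-1298)*(-1)/1840 = -5 - 1*649/920 = -5 - 649/920 = -5249/920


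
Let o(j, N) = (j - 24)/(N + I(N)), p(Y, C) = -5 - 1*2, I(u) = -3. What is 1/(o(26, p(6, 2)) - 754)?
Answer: -5/3771 ≈ -0.0013259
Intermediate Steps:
p(Y, C) = -7 (p(Y, C) = -5 - 2 = -7)
o(j, N) = (-24 + j)/(-3 + N) (o(j, N) = (j - 24)/(N - 3) = (-24 + j)/(-3 + N))
1/(o(26, p(6, 2)) - 754) = 1/((-24 + 26)/(-3 - 7) - 754) = 1/(2/(-10) - 754) = 1/(-1/10*2 - 754) = 1/(-1/5 - 754) = 1/(-3771/5) = -5/3771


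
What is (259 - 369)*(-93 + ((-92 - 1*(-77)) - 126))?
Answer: 25740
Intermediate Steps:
(259 - 369)*(-93 + ((-92 - 1*(-77)) - 126)) = -110*(-93 + ((-92 + 77) - 126)) = -110*(-93 + (-15 - 126)) = -110*(-93 - 141) = -110*(-234) = 25740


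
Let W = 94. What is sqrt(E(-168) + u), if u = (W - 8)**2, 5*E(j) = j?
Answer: 2*sqrt(46015)/5 ≈ 85.804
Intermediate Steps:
E(j) = j/5
u = 7396 (u = (94 - 8)**2 = 86**2 = 7396)
sqrt(E(-168) + u) = sqrt((1/5)*(-168) + 7396) = sqrt(-168/5 + 7396) = sqrt(36812/5) = 2*sqrt(46015)/5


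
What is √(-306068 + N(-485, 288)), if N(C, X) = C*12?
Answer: 4*I*√19493 ≈ 558.47*I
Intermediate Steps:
N(C, X) = 12*C
√(-306068 + N(-485, 288)) = √(-306068 + 12*(-485)) = √(-306068 - 5820) = √(-311888) = 4*I*√19493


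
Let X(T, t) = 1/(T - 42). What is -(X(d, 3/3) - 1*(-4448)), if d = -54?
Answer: -427007/96 ≈ -4448.0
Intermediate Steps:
X(T, t) = 1/(-42 + T)
-(X(d, 3/3) - 1*(-4448)) = -(1/(-42 - 54) - 1*(-4448)) = -(1/(-96) + 4448) = -(-1/96 + 4448) = -1*427007/96 = -427007/96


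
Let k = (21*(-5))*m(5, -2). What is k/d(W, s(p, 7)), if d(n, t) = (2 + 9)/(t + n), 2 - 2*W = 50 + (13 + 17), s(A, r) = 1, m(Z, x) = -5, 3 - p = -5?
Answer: -19950/11 ≈ -1813.6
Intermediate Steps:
p = 8 (p = 3 - 1*(-5) = 3 + 5 = 8)
W = -39 (W = 1 - (50 + (13 + 17))/2 = 1 - (50 + 30)/2 = 1 - 1/2*80 = 1 - 40 = -39)
d(n, t) = 11/(n + t)
k = 525 (k = (21*(-5))*(-5) = -105*(-5) = 525)
k/d(W, s(p, 7)) = 525/((11/(-39 + 1))) = 525/((11/(-38))) = 525/((11*(-1/38))) = 525/(-11/38) = 525*(-38/11) = -19950/11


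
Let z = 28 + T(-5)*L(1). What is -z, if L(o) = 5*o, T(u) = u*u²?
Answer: 597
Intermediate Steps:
T(u) = u³
z = -597 (z = 28 + (-5)³*(5*1) = 28 - 125*5 = 28 - 625 = -597)
-z = -1*(-597) = 597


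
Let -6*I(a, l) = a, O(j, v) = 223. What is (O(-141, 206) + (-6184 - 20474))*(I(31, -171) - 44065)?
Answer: 6989969135/6 ≈ 1.1650e+9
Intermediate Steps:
I(a, l) = -a/6
(O(-141, 206) + (-6184 - 20474))*(I(31, -171) - 44065) = (223 + (-6184 - 20474))*(-⅙*31 - 44065) = (223 - 26658)*(-31/6 - 44065) = -26435*(-264421/6) = 6989969135/6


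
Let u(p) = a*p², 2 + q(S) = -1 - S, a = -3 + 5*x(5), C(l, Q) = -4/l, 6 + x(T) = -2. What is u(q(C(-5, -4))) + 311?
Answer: -7748/25 ≈ -309.92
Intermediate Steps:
x(T) = -8 (x(T) = -6 - 2 = -8)
a = -43 (a = -3 + 5*(-8) = -3 - 40 = -43)
q(S) = -3 - S (q(S) = -2 + (-1 - S) = -3 - S)
u(p) = -43*p²
u(q(C(-5, -4))) + 311 = -43*(-3 - (-4)/(-5))² + 311 = -43*(-3 - (-4)*(-1)/5)² + 311 = -43*(-3 - 1*⅘)² + 311 = -43*(-3 - ⅘)² + 311 = -43*(-19/5)² + 311 = -43*361/25 + 311 = -15523/25 + 311 = -7748/25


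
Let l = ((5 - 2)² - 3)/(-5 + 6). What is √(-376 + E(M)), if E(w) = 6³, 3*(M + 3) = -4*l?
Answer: 4*I*√10 ≈ 12.649*I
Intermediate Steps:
l = 6 (l = (3² - 3)/1 = (9 - 3)*1 = 6*1 = 6)
M = -11 (M = -3 + (-4*6)/3 = -3 + (⅓)*(-24) = -3 - 8 = -11)
E(w) = 216
√(-376 + E(M)) = √(-376 + 216) = √(-160) = 4*I*√10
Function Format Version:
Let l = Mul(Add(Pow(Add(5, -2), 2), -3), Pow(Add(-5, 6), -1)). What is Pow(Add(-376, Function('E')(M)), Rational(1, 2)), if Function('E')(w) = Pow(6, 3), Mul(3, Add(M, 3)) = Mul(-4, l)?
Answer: Mul(4, I, Pow(10, Rational(1, 2))) ≈ Mul(12.649, I)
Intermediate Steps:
l = 6 (l = Mul(Add(Pow(3, 2), -3), Pow(1, -1)) = Mul(Add(9, -3), 1) = Mul(6, 1) = 6)
M = -11 (M = Add(-3, Mul(Rational(1, 3), Mul(-4, 6))) = Add(-3, Mul(Rational(1, 3), -24)) = Add(-3, -8) = -11)
Function('E')(w) = 216
Pow(Add(-376, Function('E')(M)), Rational(1, 2)) = Pow(Add(-376, 216), Rational(1, 2)) = Pow(-160, Rational(1, 2)) = Mul(4, I, Pow(10, Rational(1, 2)))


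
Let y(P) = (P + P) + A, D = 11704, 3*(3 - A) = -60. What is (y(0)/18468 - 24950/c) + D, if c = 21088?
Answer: 569712471745/48681648 ≈ 11703.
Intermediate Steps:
A = 23 (A = 3 - ⅓*(-60) = 3 + 20 = 23)
y(P) = 23 + 2*P (y(P) = (P + P) + 23 = 2*P + 23 = 23 + 2*P)
(y(0)/18468 - 24950/c) + D = ((23 + 2*0)/18468 - 24950/21088) + 11704 = ((23 + 0)*(1/18468) - 24950*1/21088) + 11704 = (23*(1/18468) - 12475/10544) + 11704 = (23/18468 - 12475/10544) + 11704 = -57536447/48681648 + 11704 = 569712471745/48681648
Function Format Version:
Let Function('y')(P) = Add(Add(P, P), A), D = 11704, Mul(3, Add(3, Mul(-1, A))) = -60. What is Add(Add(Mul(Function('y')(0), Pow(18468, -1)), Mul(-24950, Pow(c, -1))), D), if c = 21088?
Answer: Rational(569712471745, 48681648) ≈ 11703.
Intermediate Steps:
A = 23 (A = Add(3, Mul(Rational(-1, 3), -60)) = Add(3, 20) = 23)
Function('y')(P) = Add(23, Mul(2, P)) (Function('y')(P) = Add(Add(P, P), 23) = Add(Mul(2, P), 23) = Add(23, Mul(2, P)))
Add(Add(Mul(Function('y')(0), Pow(18468, -1)), Mul(-24950, Pow(c, -1))), D) = Add(Add(Mul(Add(23, Mul(2, 0)), Pow(18468, -1)), Mul(-24950, Pow(21088, -1))), 11704) = Add(Add(Mul(Add(23, 0), Rational(1, 18468)), Mul(-24950, Rational(1, 21088))), 11704) = Add(Add(Mul(23, Rational(1, 18468)), Rational(-12475, 10544)), 11704) = Add(Add(Rational(23, 18468), Rational(-12475, 10544)), 11704) = Add(Rational(-57536447, 48681648), 11704) = Rational(569712471745, 48681648)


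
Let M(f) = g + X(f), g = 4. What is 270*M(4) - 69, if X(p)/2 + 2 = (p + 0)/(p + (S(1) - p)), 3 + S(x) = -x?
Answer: -609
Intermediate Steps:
S(x) = -3 - x
X(p) = -4 - p/2 (X(p) = -4 + 2*((p + 0)/(p + ((-3 - 1*1) - p))) = -4 + 2*(p/(p + ((-3 - 1) - p))) = -4 + 2*(p/(p + (-4 - p))) = -4 + 2*(p/(-4)) = -4 + 2*(p*(-¼)) = -4 + 2*(-p/4) = -4 - p/2)
M(f) = -f/2 (M(f) = 4 + (-4 - f/2) = -f/2)
270*M(4) - 69 = 270*(-½*4) - 69 = 270*(-2) - 69 = -540 - 69 = -609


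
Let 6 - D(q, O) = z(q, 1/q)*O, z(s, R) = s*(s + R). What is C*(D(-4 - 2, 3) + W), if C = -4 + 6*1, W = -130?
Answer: -470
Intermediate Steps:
z(s, R) = s*(R + s)
D(q, O) = 6 - O*q*(q + 1/q) (D(q, O) = 6 - q*(1/q + q)*O = 6 - q*(q + 1/q)*O = 6 - O*q*(q + 1/q))
C = 2 (C = -4 + 6 = 2)
C*(D(-4 - 2, 3) + W) = 2*((6 - 1*3*(1 + (-4 - 2)²)) - 130) = 2*((6 - 1*3*(1 + (-6)²)) - 130) = 2*((6 - 1*3*(1 + 36)) - 130) = 2*((6 - 1*3*37) - 130) = 2*((6 - 111) - 130) = 2*(-105 - 130) = 2*(-235) = -470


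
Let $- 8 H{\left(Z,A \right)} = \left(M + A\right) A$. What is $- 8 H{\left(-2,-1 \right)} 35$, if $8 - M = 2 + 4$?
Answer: $-35$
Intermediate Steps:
$M = 2$ ($M = 8 - \left(2 + 4\right) = 8 - 6 = 2$)
$H{\left(Z,A \right)} = - \frac{A \left(2 + A\right)}{8}$ ($H{\left(Z,A \right)} = - \frac{\left(2 + A\right) A}{8} = - \frac{A \left(2 + A\right)}{8}$)
$- 8 H{\left(-2,-1 \right)} 35 = - 8 \left(\left(- \frac{1}{8}\right) \left(-1\right) \left(2 - 1\right)\right) 35 = - 8 \left(\left(- \frac{1}{8}\right) \left(-1\right) 1\right) 35 = \left(-8\right) \frac{1}{8} \cdot 35 = \left(-1\right) 35 = -35$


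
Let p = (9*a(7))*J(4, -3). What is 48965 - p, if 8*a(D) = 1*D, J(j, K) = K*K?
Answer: 391153/8 ≈ 48894.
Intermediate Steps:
J(j, K) = K²
a(D) = D/8 (a(D) = (1*D)/8 = D/8)
p = 567/8 (p = (9*((⅛)*7))*(-3)² = (9*(7/8))*9 = (63/8)*9 = 567/8 ≈ 70.875)
48965 - p = 48965 - 1*567/8 = 48965 - 567/8 = 391153/8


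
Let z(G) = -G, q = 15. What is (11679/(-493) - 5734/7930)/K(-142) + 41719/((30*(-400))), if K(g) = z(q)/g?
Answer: -353752341/1508000 ≈ -234.58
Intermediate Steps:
K(g) = -15/g (K(g) = (-1*15)/g = -15/g)
(11679/(-493) - 5734/7930)/K(-142) + 41719/((30*(-400))) = (11679/(-493) - 5734/7930)/((-15/(-142))) + 41719/((30*(-400))) = (11679*(-1/493) - 5734*1/7930)/((-15*(-1/142))) + 41719/(-12000) = (-687/29 - 47/65)/(15/142) + 41719*(-1/12000) = -46018/1885*142/15 - 41719/12000 = -6534556/28275 - 41719/12000 = -353752341/1508000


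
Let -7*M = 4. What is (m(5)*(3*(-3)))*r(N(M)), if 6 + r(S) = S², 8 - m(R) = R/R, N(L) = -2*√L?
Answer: 522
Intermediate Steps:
M = -4/7 (M = -⅐*4 = -4/7 ≈ -0.57143)
m(R) = 7 (m(R) = 8 - R/R = 8 - 1*1 = 8 - 1 = 7)
r(S) = -6 + S²
(m(5)*(3*(-3)))*r(N(M)) = (7*(3*(-3)))*(-6 + (-4*I*√7/7)²) = (7*(-9))*(-6 + (-4*I*√7/7)²) = -63*(-6 + (-4*I*√7/7)²) = -63*(-6 - 16/7) = -63*(-58/7) = 522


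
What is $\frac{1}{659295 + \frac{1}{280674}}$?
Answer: $\frac{280674}{185046964831} \approx 1.5168 \cdot 10^{-6}$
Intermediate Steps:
$\frac{1}{659295 + \frac{1}{280674}} = \frac{1}{\frac{185046964831}{280674}} = \frac{280674}{185046964831}$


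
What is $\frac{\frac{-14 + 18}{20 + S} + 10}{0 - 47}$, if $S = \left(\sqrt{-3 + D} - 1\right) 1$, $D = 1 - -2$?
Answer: $- \frac{194}{893} \approx -0.21725$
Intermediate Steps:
$D = 3$ ($D = 1 + 2 = 3$)
$S = -1$ ($S = \left(\sqrt{-3 + 3} - 1\right) 1 = \left(\sqrt{0} - 1\right) 1 = \left(0 - 1\right) 1 = \left(-1\right) 1 = -1$)
$\frac{\frac{-14 + 18}{20 + S} + 10}{0 - 47} = \frac{\frac{-14 + 18}{20 - 1} + 10}{0 - 47} = \frac{\frac{4}{19} + 10}{-47} = \left(4 \cdot \frac{1}{19} + 10\right) \left(- \frac{1}{47}\right) = \left(\frac{4}{19} + 10\right) \left(- \frac{1}{47}\right) = \frac{194}{19} \left(- \frac{1}{47}\right) = - \frac{194}{893}$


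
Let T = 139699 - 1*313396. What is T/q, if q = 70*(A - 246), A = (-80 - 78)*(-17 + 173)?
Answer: 57899/580860 ≈ 0.099678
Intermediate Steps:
A = -24648 (A = -158*156 = -24648)
T = -173697 (T = 139699 - 313396 = -173697)
q = -1742580 (q = 70*(-24648 - 246) = 70*(-24894) = -1742580)
T/q = -173697/(-1742580) = -173697*(-1/1742580) = 57899/580860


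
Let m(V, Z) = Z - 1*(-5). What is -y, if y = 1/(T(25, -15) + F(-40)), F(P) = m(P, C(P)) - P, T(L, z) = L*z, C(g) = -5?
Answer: 1/335 ≈ 0.0029851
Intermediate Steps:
m(V, Z) = 5 + Z (m(V, Z) = Z + 5 = 5 + Z)
F(P) = -P (F(P) = (5 - 5) - P = 0 - P = -P)
y = -1/335 (y = 1/(25*(-15) - 1*(-40)) = 1/(-375 + 40) = 1/(-335) = -1/335 ≈ -0.0029851)
-y = -1*(-1/335) = 1/335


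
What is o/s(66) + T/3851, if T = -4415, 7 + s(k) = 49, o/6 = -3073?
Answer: -1695004/3851 ≈ -440.15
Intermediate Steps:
o = -18438 (o = 6*(-3073) = -18438)
s(k) = 42 (s(k) = -7 + 49 = 42)
o/s(66) + T/3851 = -18438/42 - 4415/3851 = -18438*1/42 - 4415*1/3851 = -439 - 4415/3851 = -1695004/3851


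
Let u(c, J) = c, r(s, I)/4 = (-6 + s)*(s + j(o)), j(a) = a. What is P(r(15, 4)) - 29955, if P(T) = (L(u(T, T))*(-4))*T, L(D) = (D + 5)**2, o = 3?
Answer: -1105282083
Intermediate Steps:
r(s, I) = 4*(-6 + s)*(3 + s) (r(s, I) = 4*((-6 + s)*(s + 3)) = 4*((-6 + s)*(3 + s)) = 4*(-6 + s)*(3 + s))
L(D) = (5 + D)**2
P(T) = -4*T*(5 + T)**2 (P(T) = ((5 + T)**2*(-4))*T = (-4*(5 + T)**2)*T = -4*T*(5 + T)**2)
P(r(15, 4)) - 29955 = -4*(-72 - 12*15 + 4*15**2)*(5 + (-72 - 12*15 + 4*15**2))**2 - 29955 = -4*(-72 - 180 + 4*225)*(5 + (-72 - 180 + 4*225))**2 - 29955 = -4*(-72 - 180 + 900)*(5 + (-72 - 180 + 900))**2 - 29955 = -4*648*(5 + 648)**2 - 29955 = -4*648*653**2 - 29955 = -4*648*426409 - 29955 = -1105252128 - 29955 = -1105282083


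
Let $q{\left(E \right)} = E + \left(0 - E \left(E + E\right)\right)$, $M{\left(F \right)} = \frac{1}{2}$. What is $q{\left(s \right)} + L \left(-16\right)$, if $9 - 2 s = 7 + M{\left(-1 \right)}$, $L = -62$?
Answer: $\frac{7933}{8} \approx 991.63$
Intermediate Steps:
$M{\left(F \right)} = \frac{1}{2}$
$s = \frac{3}{4}$ ($s = \frac{9}{2} - \frac{7 + \frac{1}{2}}{2} = \frac{9}{2} - \frac{15}{4} = \frac{3}{4} \approx 0.75$)
$q{\left(E \right)} = E - 2 E^{2}$ ($q{\left(E \right)} = E + \left(0 - E 2 E\right) = E + \left(0 - 2 E^{2}\right) = E - 2 E^{2}$)
$q{\left(s \right)} + L \left(-16\right) = \frac{3 \left(1 - \frac{3}{2}\right)}{4} - -992 = \frac{3 \left(1 - \frac{3}{2}\right)}{4} + 992 = \frac{3}{4} \left(- \frac{1}{2}\right) + 992 = - \frac{3}{8} + 992 = \frac{7933}{8}$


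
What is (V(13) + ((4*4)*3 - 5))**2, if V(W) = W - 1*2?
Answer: 2916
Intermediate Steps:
V(W) = -2 + W (V(W) = W - 2 = -2 + W)
(V(13) + ((4*4)*3 - 5))**2 = ((-2 + 13) + ((4*4)*3 - 5))**2 = (11 + (16*3 - 5))**2 = (11 + (48 - 5))**2 = (11 + 43)**2 = 54**2 = 2916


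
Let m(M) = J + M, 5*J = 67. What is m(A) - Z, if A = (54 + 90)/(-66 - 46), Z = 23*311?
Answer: -249931/35 ≈ -7140.9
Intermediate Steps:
J = 67/5 (J = (⅕)*67 = 67/5 ≈ 13.400)
Z = 7153
A = -9/7 (A = 144/(-112) = 144*(-1/112) = -9/7 ≈ -1.2857)
m(M) = 67/5 + M
m(A) - Z = (67/5 - 9/7) - 1*7153 = 424/35 - 7153 = -249931/35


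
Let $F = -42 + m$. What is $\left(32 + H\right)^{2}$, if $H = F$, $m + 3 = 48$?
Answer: $1225$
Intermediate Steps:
$m = 45$ ($m = -3 + 48 = 45$)
$F = 3$ ($F = -42 + 45 = 3$)
$H = 3$
$\left(32 + H\right)^{2} = \left(32 + 3\right)^{2} = 35^{2} = 1225$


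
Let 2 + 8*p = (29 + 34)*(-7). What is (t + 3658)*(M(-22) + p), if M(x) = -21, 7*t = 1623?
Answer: -16636919/56 ≈ -2.9709e+5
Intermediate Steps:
t = 1623/7 (t = (⅐)*1623 = 1623/7 ≈ 231.86)
p = -443/8 (p = -¼ + ((29 + 34)*(-7))/8 = -¼ + (63*(-7))/8 = -¼ + (⅛)*(-441) = -¼ - 441/8 = -443/8 ≈ -55.375)
(t + 3658)*(M(-22) + p) = (1623/7 + 3658)*(-21 - 443/8) = (27229/7)*(-611/8) = -16636919/56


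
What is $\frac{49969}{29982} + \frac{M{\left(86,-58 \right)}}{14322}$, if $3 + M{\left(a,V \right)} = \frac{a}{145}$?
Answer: $\frac{2882212747}{1729536655} \approx 1.6665$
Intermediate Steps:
$M{\left(a,V \right)} = -3 + \frac{a}{145}$
$\frac{49969}{29982} + \frac{M{\left(86,-58 \right)}}{14322} = \frac{49969}{29982} + \frac{-3 + \frac{1}{145} \cdot 86}{14322} = 49969 \cdot \frac{1}{29982} + \left(-3 + \frac{86}{145}\right) \frac{1}{14322} = \frac{49969}{29982} - \frac{349}{2076690} = \frac{2882212747}{1729536655}$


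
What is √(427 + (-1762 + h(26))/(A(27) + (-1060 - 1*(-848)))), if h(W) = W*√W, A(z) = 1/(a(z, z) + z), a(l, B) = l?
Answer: √(57040595599 - 16071588*√26)/11447 ≈ 20.849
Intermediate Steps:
A(z) = 1/(2*z) (A(z) = 1/(z + z) = 1/(2*z))
h(W) = W^(3/2)
√(427 + (-1762 + h(26))/(A(27) + (-1060 - 1*(-848)))) = √(427 + (-1762 + 26^(3/2))/((½)/27 + (-1060 - 1*(-848)))) = √(427 + (-1762 + 26*√26)/((½)*(1/27) + (-1060 + 848))) = √(427 + (-1762 + 26*√26)/(1/54 - 212)) = √(427 + (-1762 + 26*√26)/(-11447/54)) = √(427 + (-1762 + 26*√26)*(-54/11447)) = √(427 + (95148/11447 - 1404*√26/11447)) = √(4983017/11447 - 1404*√26/11447)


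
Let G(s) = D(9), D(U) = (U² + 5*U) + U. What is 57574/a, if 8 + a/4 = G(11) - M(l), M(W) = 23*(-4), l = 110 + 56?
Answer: 28787/438 ≈ 65.724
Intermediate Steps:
D(U) = U² + 6*U
G(s) = 135 (G(s) = 9*(6 + 9) = 9*15 = 135)
l = 166
M(W) = -92
a = 876 (a = -32 + 4*(135 - 1*(-92)) = -32 + 4*(135 + 92) = -32 + 4*227 = -32 + 908 = 876)
57574/a = 57574/876 = 57574*(1/876) = 28787/438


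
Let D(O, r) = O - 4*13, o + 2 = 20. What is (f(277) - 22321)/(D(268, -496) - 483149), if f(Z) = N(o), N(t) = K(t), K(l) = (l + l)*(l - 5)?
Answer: 21853/482933 ≈ 0.045251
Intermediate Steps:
o = 18 (o = -2 + 20 = 18)
D(O, r) = -52 + O (D(O, r) = O - 52 = -52 + O)
K(l) = 2*l*(-5 + l) (K(l) = (2*l)*(-5 + l) = 2*l*(-5 + l))
N(t) = 2*t*(-5 + t)
f(Z) = 468 (f(Z) = 2*18*(-5 + 18) = 2*18*13 = 468)
(f(277) - 22321)/(D(268, -496) - 483149) = (468 - 22321)/((-52 + 268) - 483149) = -21853/(216 - 483149) = -21853/(-482933) = -21853*(-1/482933) = 21853/482933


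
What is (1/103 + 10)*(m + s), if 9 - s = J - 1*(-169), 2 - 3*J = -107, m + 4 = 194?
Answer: -19589/309 ≈ -63.395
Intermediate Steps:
m = 190 (m = -4 + 194 = 190)
J = 109/3 (J = ⅔ - ⅓*(-107) = ⅔ + 107/3 = 109/3 ≈ 36.333)
s = -589/3 (s = 9 - (109/3 - 1*(-169)) = 9 - (109/3 + 169) = 9 - 1*616/3 = 9 - 616/3 = -589/3 ≈ -196.33)
(1/103 + 10)*(m + s) = (1/103 + 10)*(190 - 589/3) = (1/103 + 10)*(-19/3) = (1031/103)*(-19/3) = -19589/309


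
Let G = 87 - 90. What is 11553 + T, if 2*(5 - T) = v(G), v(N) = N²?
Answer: 23107/2 ≈ 11554.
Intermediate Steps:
G = -3
T = ½ (T = 5 - ½*(-3)² = 5 - ½*9 = 5 - 9/2 = ½ ≈ 0.50000)
11553 + T = 11553 + ½ = 23107/2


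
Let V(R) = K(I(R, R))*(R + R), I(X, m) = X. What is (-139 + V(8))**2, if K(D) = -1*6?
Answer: 55225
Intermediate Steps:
K(D) = -6
V(R) = -12*R (V(R) = -6*(R + R) = -12*R)
(-139 + V(8))**2 = (-139 - 12*8)**2 = (-139 - 96)**2 = (-235)**2 = 55225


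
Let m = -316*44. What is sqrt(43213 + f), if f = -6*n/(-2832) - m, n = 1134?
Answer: sqrt(795330561)/118 ≈ 239.00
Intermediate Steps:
m = -13904
f = 3281911/236 (f = -6804/(-2832) - 1*(-13904) = -6804*(-1)/2832 + 13904 = -6*(-189/472) + 13904 = 567/236 + 13904 = 3281911/236 ≈ 13906.)
sqrt(43213 + f) = sqrt(43213 + 3281911/236) = sqrt(13480179/236) = sqrt(795330561)/118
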